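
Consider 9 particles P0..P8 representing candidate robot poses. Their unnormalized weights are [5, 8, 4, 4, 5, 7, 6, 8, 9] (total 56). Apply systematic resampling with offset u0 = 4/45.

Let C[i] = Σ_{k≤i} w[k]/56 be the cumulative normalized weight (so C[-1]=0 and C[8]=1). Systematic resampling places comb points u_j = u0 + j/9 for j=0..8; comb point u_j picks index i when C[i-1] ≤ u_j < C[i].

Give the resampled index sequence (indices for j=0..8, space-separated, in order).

C = [5/56, 13/56, 17/56, 3/8, 13/28, 33/56, 39/56, 47/56, 1]
j=0: u_0=4/45 ∈ [0, 5/56) → index 0
j=1: u_1=1/5 ∈ [5/56, 13/56) → index 1
j=2: u_2=14/45 ∈ [17/56, 3/8) → index 3
j=3: u_3=19/45 ∈ [3/8, 13/28) → index 4
j=4: u_4=8/15 ∈ [13/28, 33/56) → index 5
j=5: u_5=29/45 ∈ [33/56, 39/56) → index 6
j=6: u_6=34/45 ∈ [39/56, 47/56) → index 7
j=7: u_7=13/15 ∈ [47/56, 1) → index 8
j=8: u_8=44/45 ∈ [47/56, 1) → index 8

0 1 3 4 5 6 7 8 8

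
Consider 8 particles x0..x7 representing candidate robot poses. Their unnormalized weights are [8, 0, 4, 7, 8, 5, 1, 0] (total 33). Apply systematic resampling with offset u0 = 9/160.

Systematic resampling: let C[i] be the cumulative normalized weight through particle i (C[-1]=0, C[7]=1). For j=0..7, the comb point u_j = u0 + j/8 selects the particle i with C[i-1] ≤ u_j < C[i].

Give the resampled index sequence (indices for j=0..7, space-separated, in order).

0 0 2 3 3 4 4 5

C = [8/33, 8/33, 4/11, 19/33, 9/11, 32/33, 1, 1]
j=0: u_0=9/160 ∈ [0, 8/33) → index 0
j=1: u_1=29/160 ∈ [0, 8/33) → index 0
j=2: u_2=49/160 ∈ [8/33, 4/11) → index 2
j=3: u_3=69/160 ∈ [4/11, 19/33) → index 3
j=4: u_4=89/160 ∈ [4/11, 19/33) → index 3
j=5: u_5=109/160 ∈ [19/33, 9/11) → index 4
j=6: u_6=129/160 ∈ [19/33, 9/11) → index 4
j=7: u_7=149/160 ∈ [9/11, 32/33) → index 5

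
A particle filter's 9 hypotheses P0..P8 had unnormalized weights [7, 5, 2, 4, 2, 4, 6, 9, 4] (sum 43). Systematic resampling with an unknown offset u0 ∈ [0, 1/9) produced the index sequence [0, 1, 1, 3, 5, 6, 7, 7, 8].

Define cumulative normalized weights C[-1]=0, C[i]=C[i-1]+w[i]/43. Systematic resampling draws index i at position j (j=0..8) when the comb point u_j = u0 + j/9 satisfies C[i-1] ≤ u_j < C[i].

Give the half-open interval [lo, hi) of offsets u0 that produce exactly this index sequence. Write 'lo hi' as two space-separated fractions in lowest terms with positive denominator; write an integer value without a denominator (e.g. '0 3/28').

C = [7/43, 12/43, 14/43, 18/43, 20/43, 24/43, 30/43, 39/43, 1]
j=0 picked index 0: u0 ∈ [0, 7/43)
j=1 picked index 1: u0 ∈ [20/387, 65/387)
j=2 picked index 1: u0 ∈ [-23/387, 22/387)
j=3 picked index 3: u0 ∈ [-1/129, 11/129)
j=4 picked index 5: u0 ∈ [8/387, 44/387)
j=5 picked index 6: u0 ∈ [1/387, 55/387)
j=6 picked index 7: u0 ∈ [4/129, 31/129)
j=7 picked index 7: u0 ∈ [-31/387, 50/387)
j=8 picked index 8: u0 ∈ [7/387, 1/9)
intersection: [20/387, 22/387)

20/387 22/387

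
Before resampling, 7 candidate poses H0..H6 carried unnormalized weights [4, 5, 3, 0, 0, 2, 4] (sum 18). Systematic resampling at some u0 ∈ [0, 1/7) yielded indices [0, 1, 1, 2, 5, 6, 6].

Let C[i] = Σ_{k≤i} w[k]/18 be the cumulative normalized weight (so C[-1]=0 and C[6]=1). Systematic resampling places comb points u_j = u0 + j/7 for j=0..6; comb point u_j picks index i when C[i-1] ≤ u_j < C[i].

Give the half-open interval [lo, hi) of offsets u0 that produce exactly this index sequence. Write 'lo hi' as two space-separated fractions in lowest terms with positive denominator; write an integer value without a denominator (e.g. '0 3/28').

2/21 1/7

C = [2/9, 1/2, 2/3, 2/3, 2/3, 7/9, 1]
j=0 picked index 0: u0 ∈ [0, 2/9)
j=1 picked index 1: u0 ∈ [5/63, 5/14)
j=2 picked index 1: u0 ∈ [-4/63, 3/14)
j=3 picked index 2: u0 ∈ [1/14, 5/21)
j=4 picked index 5: u0 ∈ [2/21, 13/63)
j=5 picked index 6: u0 ∈ [4/63, 2/7)
j=6 picked index 6: u0 ∈ [-5/63, 1/7)
intersection: [2/21, 1/7)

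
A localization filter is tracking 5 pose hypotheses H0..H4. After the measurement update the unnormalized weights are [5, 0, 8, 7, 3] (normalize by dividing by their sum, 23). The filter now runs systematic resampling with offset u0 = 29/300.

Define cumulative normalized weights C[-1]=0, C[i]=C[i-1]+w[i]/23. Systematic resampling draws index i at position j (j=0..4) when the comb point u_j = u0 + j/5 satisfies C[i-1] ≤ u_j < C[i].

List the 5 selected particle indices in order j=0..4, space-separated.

0 2 2 3 4

C = [5/23, 5/23, 13/23, 20/23, 1]
j=0: u_0=29/300 ∈ [0, 5/23) → index 0
j=1: u_1=89/300 ∈ [5/23, 13/23) → index 2
j=2: u_2=149/300 ∈ [5/23, 13/23) → index 2
j=3: u_3=209/300 ∈ [13/23, 20/23) → index 3
j=4: u_4=269/300 ∈ [20/23, 1) → index 4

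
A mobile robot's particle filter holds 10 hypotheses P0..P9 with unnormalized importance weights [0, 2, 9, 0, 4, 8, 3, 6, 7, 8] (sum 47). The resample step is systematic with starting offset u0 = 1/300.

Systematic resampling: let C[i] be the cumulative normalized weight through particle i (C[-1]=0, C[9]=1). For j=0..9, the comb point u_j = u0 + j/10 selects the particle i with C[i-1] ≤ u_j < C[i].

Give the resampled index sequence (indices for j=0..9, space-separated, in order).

C = [0, 2/47, 11/47, 11/47, 15/47, 23/47, 26/47, 32/47, 39/47, 1]
j=0: u_0=1/300 ∈ [0, 2/47) → index 1
j=1: u_1=31/300 ∈ [2/47, 11/47) → index 2
j=2: u_2=61/300 ∈ [2/47, 11/47) → index 2
j=3: u_3=91/300 ∈ [11/47, 15/47) → index 4
j=4: u_4=121/300 ∈ [15/47, 23/47) → index 5
j=5: u_5=151/300 ∈ [23/47, 26/47) → index 6
j=6: u_6=181/300 ∈ [26/47, 32/47) → index 7
j=7: u_7=211/300 ∈ [32/47, 39/47) → index 8
j=8: u_8=241/300 ∈ [32/47, 39/47) → index 8
j=9: u_9=271/300 ∈ [39/47, 1) → index 9

1 2 2 4 5 6 7 8 8 9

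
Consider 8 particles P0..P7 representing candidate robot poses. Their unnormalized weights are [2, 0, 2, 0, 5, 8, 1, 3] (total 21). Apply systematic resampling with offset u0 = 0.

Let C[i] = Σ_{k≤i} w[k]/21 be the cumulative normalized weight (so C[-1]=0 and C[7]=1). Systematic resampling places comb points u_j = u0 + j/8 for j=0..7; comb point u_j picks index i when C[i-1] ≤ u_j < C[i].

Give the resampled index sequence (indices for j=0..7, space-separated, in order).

C = [2/21, 2/21, 4/21, 4/21, 3/7, 17/21, 6/7, 1]
j=0: u_0=0 ∈ [0, 2/21) → index 0
j=1: u_1=1/8 ∈ [2/21, 4/21) → index 2
j=2: u_2=1/4 ∈ [4/21, 3/7) → index 4
j=3: u_3=3/8 ∈ [4/21, 3/7) → index 4
j=4: u_4=1/2 ∈ [3/7, 17/21) → index 5
j=5: u_5=5/8 ∈ [3/7, 17/21) → index 5
j=6: u_6=3/4 ∈ [3/7, 17/21) → index 5
j=7: u_7=7/8 ∈ [6/7, 1) → index 7

0 2 4 4 5 5 5 7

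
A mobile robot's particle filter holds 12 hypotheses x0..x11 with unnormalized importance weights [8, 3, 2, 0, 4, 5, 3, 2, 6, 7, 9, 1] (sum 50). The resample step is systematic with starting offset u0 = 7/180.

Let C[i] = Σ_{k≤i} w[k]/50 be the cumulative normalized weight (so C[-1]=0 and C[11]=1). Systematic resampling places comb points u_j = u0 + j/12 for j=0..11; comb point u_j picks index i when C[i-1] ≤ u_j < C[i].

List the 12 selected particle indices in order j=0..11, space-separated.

0 0 1 4 5 6 7 8 9 9 10 10

C = [4/25, 11/50, 13/50, 13/50, 17/50, 11/25, 1/2, 27/50, 33/50, 4/5, 49/50, 1]
j=0: u_0=7/180 ∈ [0, 4/25) → index 0
j=1: u_1=11/90 ∈ [0, 4/25) → index 0
j=2: u_2=37/180 ∈ [4/25, 11/50) → index 1
j=3: u_3=13/45 ∈ [13/50, 17/50) → index 4
j=4: u_4=67/180 ∈ [17/50, 11/25) → index 5
j=5: u_5=41/90 ∈ [11/25, 1/2) → index 6
j=6: u_6=97/180 ∈ [1/2, 27/50) → index 7
j=7: u_7=28/45 ∈ [27/50, 33/50) → index 8
j=8: u_8=127/180 ∈ [33/50, 4/5) → index 9
j=9: u_9=71/90 ∈ [33/50, 4/5) → index 9
j=10: u_10=157/180 ∈ [4/5, 49/50) → index 10
j=11: u_11=43/45 ∈ [4/5, 49/50) → index 10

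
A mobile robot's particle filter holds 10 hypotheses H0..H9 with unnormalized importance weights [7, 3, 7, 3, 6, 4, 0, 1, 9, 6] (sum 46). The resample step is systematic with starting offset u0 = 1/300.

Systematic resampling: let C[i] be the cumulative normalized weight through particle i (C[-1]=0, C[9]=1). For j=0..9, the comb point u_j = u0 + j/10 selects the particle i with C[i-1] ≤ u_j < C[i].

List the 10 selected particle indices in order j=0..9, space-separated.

C = [7/46, 5/23, 17/46, 10/23, 13/23, 15/23, 15/23, 31/46, 20/23, 1]
j=0: u_0=1/300 ∈ [0, 7/46) → index 0
j=1: u_1=31/300 ∈ [0, 7/46) → index 0
j=2: u_2=61/300 ∈ [7/46, 5/23) → index 1
j=3: u_3=91/300 ∈ [5/23, 17/46) → index 2
j=4: u_4=121/300 ∈ [17/46, 10/23) → index 3
j=5: u_5=151/300 ∈ [10/23, 13/23) → index 4
j=6: u_6=181/300 ∈ [13/23, 15/23) → index 5
j=7: u_7=211/300 ∈ [31/46, 20/23) → index 8
j=8: u_8=241/300 ∈ [31/46, 20/23) → index 8
j=9: u_9=271/300 ∈ [20/23, 1) → index 9

0 0 1 2 3 4 5 8 8 9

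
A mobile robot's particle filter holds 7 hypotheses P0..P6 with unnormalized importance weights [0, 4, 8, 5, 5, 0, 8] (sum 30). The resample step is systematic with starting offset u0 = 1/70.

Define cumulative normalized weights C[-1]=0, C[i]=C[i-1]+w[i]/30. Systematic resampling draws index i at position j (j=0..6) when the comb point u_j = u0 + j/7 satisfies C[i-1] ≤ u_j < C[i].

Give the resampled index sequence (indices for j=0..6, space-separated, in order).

C = [0, 2/15, 2/5, 17/30, 11/15, 11/15, 1]
j=0: u_0=1/70 ∈ [0, 2/15) → index 1
j=1: u_1=11/70 ∈ [2/15, 2/5) → index 2
j=2: u_2=3/10 ∈ [2/15, 2/5) → index 2
j=3: u_3=31/70 ∈ [2/5, 17/30) → index 3
j=4: u_4=41/70 ∈ [17/30, 11/15) → index 4
j=5: u_5=51/70 ∈ [17/30, 11/15) → index 4
j=6: u_6=61/70 ∈ [11/15, 1) → index 6

1 2 2 3 4 4 6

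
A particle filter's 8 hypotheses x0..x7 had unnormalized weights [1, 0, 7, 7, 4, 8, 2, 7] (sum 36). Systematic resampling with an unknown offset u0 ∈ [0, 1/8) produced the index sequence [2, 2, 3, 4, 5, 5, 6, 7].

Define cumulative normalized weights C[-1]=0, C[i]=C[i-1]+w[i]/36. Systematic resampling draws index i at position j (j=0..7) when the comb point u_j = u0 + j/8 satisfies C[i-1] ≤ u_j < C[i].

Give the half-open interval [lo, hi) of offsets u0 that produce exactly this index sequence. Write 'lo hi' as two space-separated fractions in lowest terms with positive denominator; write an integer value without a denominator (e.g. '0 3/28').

C = [1/36, 1/36, 2/9, 5/12, 19/36, 3/4, 29/36, 1]
j=0 picked index 2: u0 ∈ [1/36, 2/9)
j=1 picked index 2: u0 ∈ [-7/72, 7/72)
j=2 picked index 3: u0 ∈ [-1/36, 1/6)
j=3 picked index 4: u0 ∈ [1/24, 11/72)
j=4 picked index 5: u0 ∈ [1/36, 1/4)
j=5 picked index 5: u0 ∈ [-7/72, 1/8)
j=6 picked index 6: u0 ∈ [0, 1/18)
j=7 picked index 7: u0 ∈ [-5/72, 1/8)
intersection: [1/24, 1/18)

1/24 1/18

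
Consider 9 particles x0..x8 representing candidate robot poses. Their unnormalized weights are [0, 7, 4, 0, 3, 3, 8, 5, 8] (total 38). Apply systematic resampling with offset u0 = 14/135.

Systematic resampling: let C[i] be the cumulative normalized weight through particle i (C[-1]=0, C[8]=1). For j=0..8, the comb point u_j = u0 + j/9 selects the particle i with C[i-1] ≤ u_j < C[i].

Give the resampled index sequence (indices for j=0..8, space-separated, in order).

C = [0, 7/38, 11/38, 11/38, 7/19, 17/38, 25/38, 15/19, 1]
j=0: u_0=14/135 ∈ [0, 7/38) → index 1
j=1: u_1=29/135 ∈ [7/38, 11/38) → index 2
j=2: u_2=44/135 ∈ [11/38, 7/19) → index 4
j=3: u_3=59/135 ∈ [7/19, 17/38) → index 5
j=4: u_4=74/135 ∈ [17/38, 25/38) → index 6
j=5: u_5=89/135 ∈ [25/38, 15/19) → index 7
j=6: u_6=104/135 ∈ [25/38, 15/19) → index 7
j=7: u_7=119/135 ∈ [15/19, 1) → index 8
j=8: u_8=134/135 ∈ [15/19, 1) → index 8

1 2 4 5 6 7 7 8 8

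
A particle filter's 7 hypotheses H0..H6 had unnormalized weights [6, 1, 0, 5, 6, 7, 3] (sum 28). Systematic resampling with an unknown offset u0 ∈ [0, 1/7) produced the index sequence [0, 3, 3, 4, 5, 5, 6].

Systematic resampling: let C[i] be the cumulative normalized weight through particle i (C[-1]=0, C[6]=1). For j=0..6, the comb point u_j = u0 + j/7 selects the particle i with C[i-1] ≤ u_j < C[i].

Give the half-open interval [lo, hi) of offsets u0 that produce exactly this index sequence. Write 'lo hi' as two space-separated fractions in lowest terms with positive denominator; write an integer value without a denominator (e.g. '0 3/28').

C = [3/14, 1/4, 1/4, 3/7, 9/14, 25/28, 1]
j=0 picked index 0: u0 ∈ [0, 3/14)
j=1 picked index 3: u0 ∈ [3/28, 2/7)
j=2 picked index 3: u0 ∈ [-1/28, 1/7)
j=3 picked index 4: u0 ∈ [0, 3/14)
j=4 picked index 5: u0 ∈ [1/14, 9/28)
j=5 picked index 5: u0 ∈ [-1/14, 5/28)
j=6 picked index 6: u0 ∈ [1/28, 1/7)
intersection: [3/28, 1/7)

3/28 1/7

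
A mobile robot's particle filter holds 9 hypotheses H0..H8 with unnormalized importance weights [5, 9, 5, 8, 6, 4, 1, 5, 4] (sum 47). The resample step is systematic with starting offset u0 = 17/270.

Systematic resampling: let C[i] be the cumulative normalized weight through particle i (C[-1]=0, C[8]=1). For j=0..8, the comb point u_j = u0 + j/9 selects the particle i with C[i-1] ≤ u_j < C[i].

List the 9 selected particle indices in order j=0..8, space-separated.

C = [5/47, 14/47, 19/47, 27/47, 33/47, 37/47, 38/47, 43/47, 1]
j=0: u_0=17/270 ∈ [0, 5/47) → index 0
j=1: u_1=47/270 ∈ [5/47, 14/47) → index 1
j=2: u_2=77/270 ∈ [5/47, 14/47) → index 1
j=3: u_3=107/270 ∈ [14/47, 19/47) → index 2
j=4: u_4=137/270 ∈ [19/47, 27/47) → index 3
j=5: u_5=167/270 ∈ [27/47, 33/47) → index 4
j=6: u_6=197/270 ∈ [33/47, 37/47) → index 5
j=7: u_7=227/270 ∈ [38/47, 43/47) → index 7
j=8: u_8=257/270 ∈ [43/47, 1) → index 8

0 1 1 2 3 4 5 7 8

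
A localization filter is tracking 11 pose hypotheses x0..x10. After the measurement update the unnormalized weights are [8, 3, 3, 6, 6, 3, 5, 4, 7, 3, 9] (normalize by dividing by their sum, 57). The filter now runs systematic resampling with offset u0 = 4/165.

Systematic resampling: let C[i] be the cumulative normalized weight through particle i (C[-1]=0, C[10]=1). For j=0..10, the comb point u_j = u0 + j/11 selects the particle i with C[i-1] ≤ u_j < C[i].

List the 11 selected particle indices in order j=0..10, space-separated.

0 0 2 3 4 5 6 7 8 10 10

C = [8/57, 11/57, 14/57, 20/57, 26/57, 29/57, 34/57, 2/3, 15/19, 16/19, 1]
j=0: u_0=4/165 ∈ [0, 8/57) → index 0
j=1: u_1=19/165 ∈ [0, 8/57) → index 0
j=2: u_2=34/165 ∈ [11/57, 14/57) → index 2
j=3: u_3=49/165 ∈ [14/57, 20/57) → index 3
j=4: u_4=64/165 ∈ [20/57, 26/57) → index 4
j=5: u_5=79/165 ∈ [26/57, 29/57) → index 5
j=6: u_6=94/165 ∈ [29/57, 34/57) → index 6
j=7: u_7=109/165 ∈ [34/57, 2/3) → index 7
j=8: u_8=124/165 ∈ [2/3, 15/19) → index 8
j=9: u_9=139/165 ∈ [16/19, 1) → index 10
j=10: u_10=14/15 ∈ [16/19, 1) → index 10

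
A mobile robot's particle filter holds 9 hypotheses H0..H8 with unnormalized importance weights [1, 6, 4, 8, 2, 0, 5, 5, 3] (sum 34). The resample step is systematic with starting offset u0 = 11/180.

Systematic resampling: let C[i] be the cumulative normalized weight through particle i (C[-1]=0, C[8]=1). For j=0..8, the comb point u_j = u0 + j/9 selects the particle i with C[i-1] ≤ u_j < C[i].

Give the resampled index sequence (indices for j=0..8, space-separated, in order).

C = [1/34, 7/34, 11/34, 19/34, 21/34, 21/34, 13/17, 31/34, 1]
j=0: u_0=11/180 ∈ [1/34, 7/34) → index 1
j=1: u_1=31/180 ∈ [1/34, 7/34) → index 1
j=2: u_2=17/60 ∈ [7/34, 11/34) → index 2
j=3: u_3=71/180 ∈ [11/34, 19/34) → index 3
j=4: u_4=91/180 ∈ [11/34, 19/34) → index 3
j=5: u_5=37/60 ∈ [19/34, 21/34) → index 4
j=6: u_6=131/180 ∈ [21/34, 13/17) → index 6
j=7: u_7=151/180 ∈ [13/17, 31/34) → index 7
j=8: u_8=19/20 ∈ [31/34, 1) → index 8

1 1 2 3 3 4 6 7 8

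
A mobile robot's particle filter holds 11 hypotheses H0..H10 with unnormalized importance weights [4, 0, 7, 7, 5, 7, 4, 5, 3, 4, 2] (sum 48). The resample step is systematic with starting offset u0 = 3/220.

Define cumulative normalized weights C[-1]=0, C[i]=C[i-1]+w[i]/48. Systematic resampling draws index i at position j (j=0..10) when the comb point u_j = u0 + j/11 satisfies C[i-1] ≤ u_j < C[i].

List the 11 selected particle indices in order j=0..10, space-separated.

C = [1/12, 1/12, 11/48, 3/8, 23/48, 5/8, 17/24, 13/16, 7/8, 23/24, 1]
j=0: u_0=3/220 ∈ [0, 1/12) → index 0
j=1: u_1=23/220 ∈ [1/12, 11/48) → index 2
j=2: u_2=43/220 ∈ [1/12, 11/48) → index 2
j=3: u_3=63/220 ∈ [11/48, 3/8) → index 3
j=4: u_4=83/220 ∈ [3/8, 23/48) → index 4
j=5: u_5=103/220 ∈ [3/8, 23/48) → index 4
j=6: u_6=123/220 ∈ [23/48, 5/8) → index 5
j=7: u_7=13/20 ∈ [5/8, 17/24) → index 6
j=8: u_8=163/220 ∈ [17/24, 13/16) → index 7
j=9: u_9=183/220 ∈ [13/16, 7/8) → index 8
j=10: u_10=203/220 ∈ [7/8, 23/24) → index 9

0 2 2 3 4 4 5 6 7 8 9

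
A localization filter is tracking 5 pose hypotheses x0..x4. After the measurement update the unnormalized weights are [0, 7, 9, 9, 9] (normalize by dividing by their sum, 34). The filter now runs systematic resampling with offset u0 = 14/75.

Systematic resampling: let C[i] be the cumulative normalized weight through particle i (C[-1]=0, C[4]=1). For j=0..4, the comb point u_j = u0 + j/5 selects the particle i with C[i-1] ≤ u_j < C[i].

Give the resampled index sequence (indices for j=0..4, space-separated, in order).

1 2 3 4 4

C = [0, 7/34, 8/17, 25/34, 1]
j=0: u_0=14/75 ∈ [0, 7/34) → index 1
j=1: u_1=29/75 ∈ [7/34, 8/17) → index 2
j=2: u_2=44/75 ∈ [8/17, 25/34) → index 3
j=3: u_3=59/75 ∈ [25/34, 1) → index 4
j=4: u_4=74/75 ∈ [25/34, 1) → index 4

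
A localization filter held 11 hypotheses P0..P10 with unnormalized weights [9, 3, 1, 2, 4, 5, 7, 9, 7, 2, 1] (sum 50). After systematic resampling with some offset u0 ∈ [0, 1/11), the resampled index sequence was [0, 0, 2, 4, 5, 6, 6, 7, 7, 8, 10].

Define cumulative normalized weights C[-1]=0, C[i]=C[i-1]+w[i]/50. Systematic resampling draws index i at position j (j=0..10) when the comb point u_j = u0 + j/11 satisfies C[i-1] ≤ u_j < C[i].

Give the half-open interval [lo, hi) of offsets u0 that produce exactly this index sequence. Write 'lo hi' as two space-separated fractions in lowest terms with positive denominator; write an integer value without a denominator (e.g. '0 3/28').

C = [9/50, 6/25, 13/50, 3/10, 19/50, 12/25, 31/50, 4/5, 47/50, 49/50, 1]
j=0 picked index 0: u0 ∈ [0, 9/50)
j=1 picked index 0: u0 ∈ [-1/11, 49/550)
j=2 picked index 2: u0 ∈ [16/275, 43/550)
j=3 picked index 4: u0 ∈ [3/110, 59/550)
j=4 picked index 5: u0 ∈ [9/550, 32/275)
j=5 picked index 6: u0 ∈ [7/275, 91/550)
j=6 picked index 6: u0 ∈ [-18/275, 41/550)
j=7 picked index 7: u0 ∈ [-9/550, 9/55)
j=8 picked index 7: u0 ∈ [-59/550, 4/55)
j=9 picked index 8: u0 ∈ [-1/55, 67/550)
j=10 picked index 10: u0 ∈ [39/550, 1/11)
intersection: [39/550, 4/55)

39/550 4/55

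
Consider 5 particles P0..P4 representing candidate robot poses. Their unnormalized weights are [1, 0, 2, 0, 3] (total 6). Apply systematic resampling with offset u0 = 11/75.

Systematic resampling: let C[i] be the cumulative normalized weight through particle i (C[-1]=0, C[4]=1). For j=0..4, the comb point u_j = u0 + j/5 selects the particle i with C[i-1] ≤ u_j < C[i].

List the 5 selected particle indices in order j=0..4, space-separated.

0 2 4 4 4

C = [1/6, 1/6, 1/2, 1/2, 1]
j=0: u_0=11/75 ∈ [0, 1/6) → index 0
j=1: u_1=26/75 ∈ [1/6, 1/2) → index 2
j=2: u_2=41/75 ∈ [1/2, 1) → index 4
j=3: u_3=56/75 ∈ [1/2, 1) → index 4
j=4: u_4=71/75 ∈ [1/2, 1) → index 4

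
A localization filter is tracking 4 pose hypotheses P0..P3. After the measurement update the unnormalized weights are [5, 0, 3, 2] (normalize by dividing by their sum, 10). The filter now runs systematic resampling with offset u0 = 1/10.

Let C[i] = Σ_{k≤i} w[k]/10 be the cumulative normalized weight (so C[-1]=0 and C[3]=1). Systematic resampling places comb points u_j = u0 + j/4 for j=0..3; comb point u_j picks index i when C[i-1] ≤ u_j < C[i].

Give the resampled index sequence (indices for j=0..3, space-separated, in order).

0 0 2 3

C = [1/2, 1/2, 4/5, 1]
j=0: u_0=1/10 ∈ [0, 1/2) → index 0
j=1: u_1=7/20 ∈ [0, 1/2) → index 0
j=2: u_2=3/5 ∈ [1/2, 4/5) → index 2
j=3: u_3=17/20 ∈ [4/5, 1) → index 3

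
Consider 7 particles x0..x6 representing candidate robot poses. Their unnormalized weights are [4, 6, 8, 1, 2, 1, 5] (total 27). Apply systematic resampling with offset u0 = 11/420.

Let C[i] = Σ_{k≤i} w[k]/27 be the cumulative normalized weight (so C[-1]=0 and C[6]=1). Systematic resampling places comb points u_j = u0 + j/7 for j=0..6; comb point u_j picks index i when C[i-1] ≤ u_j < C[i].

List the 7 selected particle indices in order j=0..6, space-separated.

0 1 1 2 2 4 6

C = [4/27, 10/27, 2/3, 19/27, 7/9, 22/27, 1]
j=0: u_0=11/420 ∈ [0, 4/27) → index 0
j=1: u_1=71/420 ∈ [4/27, 10/27) → index 1
j=2: u_2=131/420 ∈ [4/27, 10/27) → index 1
j=3: u_3=191/420 ∈ [10/27, 2/3) → index 2
j=4: u_4=251/420 ∈ [10/27, 2/3) → index 2
j=5: u_5=311/420 ∈ [19/27, 7/9) → index 4
j=6: u_6=53/60 ∈ [22/27, 1) → index 6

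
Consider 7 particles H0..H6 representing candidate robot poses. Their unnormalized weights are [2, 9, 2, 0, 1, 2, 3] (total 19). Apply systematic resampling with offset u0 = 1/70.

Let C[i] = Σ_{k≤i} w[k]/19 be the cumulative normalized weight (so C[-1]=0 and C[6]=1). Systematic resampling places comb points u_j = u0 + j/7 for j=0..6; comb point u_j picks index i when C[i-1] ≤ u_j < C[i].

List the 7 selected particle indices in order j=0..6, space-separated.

C = [2/19, 11/19, 13/19, 13/19, 14/19, 16/19, 1]
j=0: u_0=1/70 ∈ [0, 2/19) → index 0
j=1: u_1=11/70 ∈ [2/19, 11/19) → index 1
j=2: u_2=3/10 ∈ [2/19, 11/19) → index 1
j=3: u_3=31/70 ∈ [2/19, 11/19) → index 1
j=4: u_4=41/70 ∈ [11/19, 13/19) → index 2
j=5: u_5=51/70 ∈ [13/19, 14/19) → index 4
j=6: u_6=61/70 ∈ [16/19, 1) → index 6

0 1 1 1 2 4 6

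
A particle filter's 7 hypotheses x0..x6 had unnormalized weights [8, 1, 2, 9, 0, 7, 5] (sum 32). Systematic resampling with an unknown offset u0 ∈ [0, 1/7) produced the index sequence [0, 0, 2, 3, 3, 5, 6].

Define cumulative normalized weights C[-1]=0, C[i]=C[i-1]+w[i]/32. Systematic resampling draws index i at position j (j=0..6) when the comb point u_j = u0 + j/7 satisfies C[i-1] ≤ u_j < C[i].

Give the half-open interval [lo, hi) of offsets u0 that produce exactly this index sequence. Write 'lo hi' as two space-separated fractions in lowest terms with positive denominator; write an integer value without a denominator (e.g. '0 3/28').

0 3/56

C = [1/4, 9/32, 11/32, 5/8, 5/8, 27/32, 1]
j=0 picked index 0: u0 ∈ [0, 1/4)
j=1 picked index 0: u0 ∈ [-1/7, 3/28)
j=2 picked index 2: u0 ∈ [-1/224, 13/224)
j=3 picked index 3: u0 ∈ [-19/224, 11/56)
j=4 picked index 3: u0 ∈ [-51/224, 3/56)
j=5 picked index 5: u0 ∈ [-5/56, 29/224)
j=6 picked index 6: u0 ∈ [-3/224, 1/7)
intersection: [0, 3/56)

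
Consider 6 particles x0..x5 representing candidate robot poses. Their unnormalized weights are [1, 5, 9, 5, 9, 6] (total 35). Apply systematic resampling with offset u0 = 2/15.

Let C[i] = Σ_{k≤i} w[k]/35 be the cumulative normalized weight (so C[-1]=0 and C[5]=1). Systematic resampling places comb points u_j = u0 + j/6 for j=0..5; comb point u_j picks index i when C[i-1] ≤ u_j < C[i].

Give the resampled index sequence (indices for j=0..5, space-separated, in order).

C = [1/35, 6/35, 3/7, 4/7, 29/35, 1]
j=0: u_0=2/15 ∈ [1/35, 6/35) → index 1
j=1: u_1=3/10 ∈ [6/35, 3/7) → index 2
j=2: u_2=7/15 ∈ [3/7, 4/7) → index 3
j=3: u_3=19/30 ∈ [4/7, 29/35) → index 4
j=4: u_4=4/5 ∈ [4/7, 29/35) → index 4
j=5: u_5=29/30 ∈ [29/35, 1) → index 5

1 2 3 4 4 5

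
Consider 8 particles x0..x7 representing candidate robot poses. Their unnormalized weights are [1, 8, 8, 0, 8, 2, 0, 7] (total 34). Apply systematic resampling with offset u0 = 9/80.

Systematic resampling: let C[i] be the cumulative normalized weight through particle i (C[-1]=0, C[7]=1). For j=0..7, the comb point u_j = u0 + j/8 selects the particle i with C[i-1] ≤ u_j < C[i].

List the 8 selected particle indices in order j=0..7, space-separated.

1 1 2 2 4 5 7 7

C = [1/34, 9/34, 1/2, 1/2, 25/34, 27/34, 27/34, 1]
j=0: u_0=9/80 ∈ [1/34, 9/34) → index 1
j=1: u_1=19/80 ∈ [1/34, 9/34) → index 1
j=2: u_2=29/80 ∈ [9/34, 1/2) → index 2
j=3: u_3=39/80 ∈ [9/34, 1/2) → index 2
j=4: u_4=49/80 ∈ [1/2, 25/34) → index 4
j=5: u_5=59/80 ∈ [25/34, 27/34) → index 5
j=6: u_6=69/80 ∈ [27/34, 1) → index 7
j=7: u_7=79/80 ∈ [27/34, 1) → index 7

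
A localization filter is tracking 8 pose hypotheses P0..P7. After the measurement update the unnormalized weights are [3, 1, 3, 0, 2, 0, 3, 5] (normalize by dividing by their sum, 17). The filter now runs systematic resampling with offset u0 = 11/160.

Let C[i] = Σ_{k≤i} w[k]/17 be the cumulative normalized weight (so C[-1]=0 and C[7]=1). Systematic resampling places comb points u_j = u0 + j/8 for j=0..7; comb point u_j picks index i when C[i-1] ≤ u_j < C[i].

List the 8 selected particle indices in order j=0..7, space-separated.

0 1 2 4 6 6 7 7

C = [3/17, 4/17, 7/17, 7/17, 9/17, 9/17, 12/17, 1]
j=0: u_0=11/160 ∈ [0, 3/17) → index 0
j=1: u_1=31/160 ∈ [3/17, 4/17) → index 1
j=2: u_2=51/160 ∈ [4/17, 7/17) → index 2
j=3: u_3=71/160 ∈ [7/17, 9/17) → index 4
j=4: u_4=91/160 ∈ [9/17, 12/17) → index 6
j=5: u_5=111/160 ∈ [9/17, 12/17) → index 6
j=6: u_6=131/160 ∈ [12/17, 1) → index 7
j=7: u_7=151/160 ∈ [12/17, 1) → index 7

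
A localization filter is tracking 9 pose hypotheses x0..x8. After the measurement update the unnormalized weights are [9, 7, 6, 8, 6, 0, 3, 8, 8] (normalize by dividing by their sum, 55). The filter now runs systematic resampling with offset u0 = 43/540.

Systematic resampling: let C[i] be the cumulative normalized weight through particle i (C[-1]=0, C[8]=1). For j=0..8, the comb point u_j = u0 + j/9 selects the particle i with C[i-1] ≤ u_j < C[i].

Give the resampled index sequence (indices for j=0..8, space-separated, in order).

0 1 2 3 3 4 7 8 8

C = [9/55, 16/55, 2/5, 6/11, 36/55, 36/55, 39/55, 47/55, 1]
j=0: u_0=43/540 ∈ [0, 9/55) → index 0
j=1: u_1=103/540 ∈ [9/55, 16/55) → index 1
j=2: u_2=163/540 ∈ [16/55, 2/5) → index 2
j=3: u_3=223/540 ∈ [2/5, 6/11) → index 3
j=4: u_4=283/540 ∈ [2/5, 6/11) → index 3
j=5: u_5=343/540 ∈ [6/11, 36/55) → index 4
j=6: u_6=403/540 ∈ [39/55, 47/55) → index 7
j=7: u_7=463/540 ∈ [47/55, 1) → index 8
j=8: u_8=523/540 ∈ [47/55, 1) → index 8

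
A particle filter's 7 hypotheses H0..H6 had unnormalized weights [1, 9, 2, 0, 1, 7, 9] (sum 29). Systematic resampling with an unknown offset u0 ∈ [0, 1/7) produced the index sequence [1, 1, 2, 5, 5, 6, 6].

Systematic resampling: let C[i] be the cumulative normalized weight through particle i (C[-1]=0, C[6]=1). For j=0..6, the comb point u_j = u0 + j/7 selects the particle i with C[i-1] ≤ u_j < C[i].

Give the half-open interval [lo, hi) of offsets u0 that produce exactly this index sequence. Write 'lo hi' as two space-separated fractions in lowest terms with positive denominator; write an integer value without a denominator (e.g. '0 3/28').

12/203 24/203

C = [1/29, 10/29, 12/29, 12/29, 13/29, 20/29, 1]
j=0 picked index 1: u0 ∈ [1/29, 10/29)
j=1 picked index 1: u0 ∈ [-22/203, 41/203)
j=2 picked index 2: u0 ∈ [12/203, 26/203)
j=3 picked index 5: u0 ∈ [4/203, 53/203)
j=4 picked index 5: u0 ∈ [-25/203, 24/203)
j=5 picked index 6: u0 ∈ [-5/203, 2/7)
j=6 picked index 6: u0 ∈ [-34/203, 1/7)
intersection: [12/203, 24/203)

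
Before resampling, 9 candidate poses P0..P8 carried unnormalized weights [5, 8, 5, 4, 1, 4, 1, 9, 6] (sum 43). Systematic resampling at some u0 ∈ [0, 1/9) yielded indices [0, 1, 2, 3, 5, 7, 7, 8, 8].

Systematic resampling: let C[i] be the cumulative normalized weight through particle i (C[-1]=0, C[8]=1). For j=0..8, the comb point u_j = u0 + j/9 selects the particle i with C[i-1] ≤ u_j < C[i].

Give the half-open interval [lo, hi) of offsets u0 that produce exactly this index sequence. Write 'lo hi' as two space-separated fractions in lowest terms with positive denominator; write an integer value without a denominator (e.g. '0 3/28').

37/387 1/9

C = [5/43, 13/43, 18/43, 22/43, 23/43, 27/43, 28/43, 37/43, 1]
j=0 picked index 0: u0 ∈ [0, 5/43)
j=1 picked index 1: u0 ∈ [2/387, 74/387)
j=2 picked index 2: u0 ∈ [31/387, 76/387)
j=3 picked index 3: u0 ∈ [11/129, 23/129)
j=4 picked index 5: u0 ∈ [35/387, 71/387)
j=5 picked index 7: u0 ∈ [37/387, 118/387)
j=6 picked index 7: u0 ∈ [-2/129, 25/129)
j=7 picked index 8: u0 ∈ [32/387, 2/9)
j=8 picked index 8: u0 ∈ [-11/387, 1/9)
intersection: [37/387, 1/9)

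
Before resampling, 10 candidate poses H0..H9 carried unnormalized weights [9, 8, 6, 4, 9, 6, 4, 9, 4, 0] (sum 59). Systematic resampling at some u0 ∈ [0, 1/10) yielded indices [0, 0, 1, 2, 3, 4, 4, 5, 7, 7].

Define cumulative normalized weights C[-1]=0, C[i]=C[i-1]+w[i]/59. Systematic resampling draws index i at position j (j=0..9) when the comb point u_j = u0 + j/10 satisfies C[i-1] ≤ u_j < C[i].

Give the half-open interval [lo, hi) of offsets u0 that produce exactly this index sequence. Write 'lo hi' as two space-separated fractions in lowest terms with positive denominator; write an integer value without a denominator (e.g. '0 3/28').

C = [9/59, 17/59, 23/59, 27/59, 36/59, 42/59, 46/59, 55/59, 1, 1]
j=0 picked index 0: u0 ∈ [0, 9/59)
j=1 picked index 0: u0 ∈ [-1/10, 31/590)
j=2 picked index 1: u0 ∈ [-14/295, 26/295)
j=3 picked index 2: u0 ∈ [-7/590, 53/590)
j=4 picked index 3: u0 ∈ [-3/295, 17/295)
j=5 picked index 4: u0 ∈ [-5/118, 13/118)
j=6 picked index 4: u0 ∈ [-42/295, 3/295)
j=7 picked index 5: u0 ∈ [-53/590, 7/590)
j=8 picked index 7: u0 ∈ [-6/295, 39/295)
j=9 picked index 7: u0 ∈ [-71/590, 19/590)
intersection: [0, 3/295)

0 3/295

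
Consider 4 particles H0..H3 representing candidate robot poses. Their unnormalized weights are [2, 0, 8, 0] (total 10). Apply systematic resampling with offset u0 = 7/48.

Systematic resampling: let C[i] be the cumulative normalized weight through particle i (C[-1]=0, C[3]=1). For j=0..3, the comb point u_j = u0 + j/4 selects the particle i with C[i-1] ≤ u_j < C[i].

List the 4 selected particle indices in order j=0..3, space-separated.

C = [1/5, 1/5, 1, 1]
j=0: u_0=7/48 ∈ [0, 1/5) → index 0
j=1: u_1=19/48 ∈ [1/5, 1) → index 2
j=2: u_2=31/48 ∈ [1/5, 1) → index 2
j=3: u_3=43/48 ∈ [1/5, 1) → index 2

0 2 2 2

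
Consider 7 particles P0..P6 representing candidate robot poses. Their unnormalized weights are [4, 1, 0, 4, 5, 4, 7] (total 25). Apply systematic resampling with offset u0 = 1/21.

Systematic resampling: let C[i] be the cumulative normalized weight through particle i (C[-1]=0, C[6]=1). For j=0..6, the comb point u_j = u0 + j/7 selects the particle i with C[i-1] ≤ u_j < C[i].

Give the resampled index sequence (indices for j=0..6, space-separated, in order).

C = [4/25, 1/5, 1/5, 9/25, 14/25, 18/25, 1]
j=0: u_0=1/21 ∈ [0, 4/25) → index 0
j=1: u_1=4/21 ∈ [4/25, 1/5) → index 1
j=2: u_2=1/3 ∈ [1/5, 9/25) → index 3
j=3: u_3=10/21 ∈ [9/25, 14/25) → index 4
j=4: u_4=13/21 ∈ [14/25, 18/25) → index 5
j=5: u_5=16/21 ∈ [18/25, 1) → index 6
j=6: u_6=19/21 ∈ [18/25, 1) → index 6

0 1 3 4 5 6 6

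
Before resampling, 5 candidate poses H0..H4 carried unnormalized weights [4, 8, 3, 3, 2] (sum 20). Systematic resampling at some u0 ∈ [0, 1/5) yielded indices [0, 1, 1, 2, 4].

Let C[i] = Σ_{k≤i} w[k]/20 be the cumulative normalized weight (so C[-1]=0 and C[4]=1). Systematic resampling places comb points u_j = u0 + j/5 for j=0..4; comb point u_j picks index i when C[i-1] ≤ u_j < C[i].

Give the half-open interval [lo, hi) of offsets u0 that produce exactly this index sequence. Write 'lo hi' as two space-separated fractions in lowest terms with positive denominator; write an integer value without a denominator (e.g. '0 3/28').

1/10 3/20

C = [1/5, 3/5, 3/4, 9/10, 1]
j=0 picked index 0: u0 ∈ [0, 1/5)
j=1 picked index 1: u0 ∈ [0, 2/5)
j=2 picked index 1: u0 ∈ [-1/5, 1/5)
j=3 picked index 2: u0 ∈ [0, 3/20)
j=4 picked index 4: u0 ∈ [1/10, 1/5)
intersection: [1/10, 3/20)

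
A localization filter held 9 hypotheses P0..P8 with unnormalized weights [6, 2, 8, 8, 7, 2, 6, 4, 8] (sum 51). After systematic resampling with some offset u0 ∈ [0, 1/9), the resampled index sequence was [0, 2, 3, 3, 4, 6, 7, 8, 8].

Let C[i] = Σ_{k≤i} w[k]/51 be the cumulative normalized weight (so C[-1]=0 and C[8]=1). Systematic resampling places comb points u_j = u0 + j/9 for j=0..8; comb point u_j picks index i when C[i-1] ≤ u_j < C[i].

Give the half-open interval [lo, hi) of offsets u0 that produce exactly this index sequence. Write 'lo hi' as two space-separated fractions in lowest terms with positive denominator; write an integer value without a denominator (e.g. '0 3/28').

C = [2/17, 8/51, 16/51, 8/17, 31/51, 11/17, 13/17, 43/51, 1]
j=0 picked index 0: u0 ∈ [0, 2/17)
j=1 picked index 2: u0 ∈ [7/153, 31/153)
j=2 picked index 3: u0 ∈ [14/153, 38/153)
j=3 picked index 3: u0 ∈ [-1/51, 7/51)
j=4 picked index 4: u0 ∈ [4/153, 25/153)
j=5 picked index 6: u0 ∈ [14/153, 32/153)
j=6 picked index 7: u0 ∈ [5/51, 3/17)
j=7 picked index 8: u0 ∈ [10/153, 2/9)
j=8 picked index 8: u0 ∈ [-7/153, 1/9)
intersection: [5/51, 1/9)

5/51 1/9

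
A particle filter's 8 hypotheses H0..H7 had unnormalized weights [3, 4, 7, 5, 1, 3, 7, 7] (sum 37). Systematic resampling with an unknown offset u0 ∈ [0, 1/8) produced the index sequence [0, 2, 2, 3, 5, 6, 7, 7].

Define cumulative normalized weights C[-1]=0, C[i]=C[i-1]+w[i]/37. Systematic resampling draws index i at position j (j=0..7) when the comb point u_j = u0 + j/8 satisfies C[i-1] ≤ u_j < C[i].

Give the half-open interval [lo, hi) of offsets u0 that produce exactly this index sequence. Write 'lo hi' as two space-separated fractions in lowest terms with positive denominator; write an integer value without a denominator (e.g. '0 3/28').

19/296 3/37

C = [3/37, 7/37, 14/37, 19/37, 20/37, 23/37, 30/37, 1]
j=0 picked index 0: u0 ∈ [0, 3/37)
j=1 picked index 2: u0 ∈ [19/296, 75/296)
j=2 picked index 2: u0 ∈ [-9/148, 19/148)
j=3 picked index 3: u0 ∈ [1/296, 41/296)
j=4 picked index 5: u0 ∈ [3/74, 9/74)
j=5 picked index 6: u0 ∈ [-1/296, 55/296)
j=6 picked index 7: u0 ∈ [9/148, 1/4)
j=7 picked index 7: u0 ∈ [-19/296, 1/8)
intersection: [19/296, 3/37)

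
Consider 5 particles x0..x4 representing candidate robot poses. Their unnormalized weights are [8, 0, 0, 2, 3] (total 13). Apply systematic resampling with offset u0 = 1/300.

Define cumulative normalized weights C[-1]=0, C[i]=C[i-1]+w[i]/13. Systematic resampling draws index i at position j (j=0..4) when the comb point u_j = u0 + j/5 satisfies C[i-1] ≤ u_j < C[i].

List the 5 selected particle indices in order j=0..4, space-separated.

C = [8/13, 8/13, 8/13, 10/13, 1]
j=0: u_0=1/300 ∈ [0, 8/13) → index 0
j=1: u_1=61/300 ∈ [0, 8/13) → index 0
j=2: u_2=121/300 ∈ [0, 8/13) → index 0
j=3: u_3=181/300 ∈ [0, 8/13) → index 0
j=4: u_4=241/300 ∈ [10/13, 1) → index 4

0 0 0 0 4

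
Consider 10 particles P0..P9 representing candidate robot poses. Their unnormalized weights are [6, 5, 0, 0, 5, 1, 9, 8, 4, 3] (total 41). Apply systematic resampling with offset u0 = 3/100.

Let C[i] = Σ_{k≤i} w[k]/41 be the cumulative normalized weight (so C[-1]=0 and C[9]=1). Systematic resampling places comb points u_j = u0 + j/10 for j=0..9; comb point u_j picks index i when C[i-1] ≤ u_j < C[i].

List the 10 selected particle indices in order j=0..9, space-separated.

0 0 1 4 6 6 6 7 8 9

C = [6/41, 11/41, 11/41, 11/41, 16/41, 17/41, 26/41, 34/41, 38/41, 1]
j=0: u_0=3/100 ∈ [0, 6/41) → index 0
j=1: u_1=13/100 ∈ [0, 6/41) → index 0
j=2: u_2=23/100 ∈ [6/41, 11/41) → index 1
j=3: u_3=33/100 ∈ [11/41, 16/41) → index 4
j=4: u_4=43/100 ∈ [17/41, 26/41) → index 6
j=5: u_5=53/100 ∈ [17/41, 26/41) → index 6
j=6: u_6=63/100 ∈ [17/41, 26/41) → index 6
j=7: u_7=73/100 ∈ [26/41, 34/41) → index 7
j=8: u_8=83/100 ∈ [34/41, 38/41) → index 8
j=9: u_9=93/100 ∈ [38/41, 1) → index 9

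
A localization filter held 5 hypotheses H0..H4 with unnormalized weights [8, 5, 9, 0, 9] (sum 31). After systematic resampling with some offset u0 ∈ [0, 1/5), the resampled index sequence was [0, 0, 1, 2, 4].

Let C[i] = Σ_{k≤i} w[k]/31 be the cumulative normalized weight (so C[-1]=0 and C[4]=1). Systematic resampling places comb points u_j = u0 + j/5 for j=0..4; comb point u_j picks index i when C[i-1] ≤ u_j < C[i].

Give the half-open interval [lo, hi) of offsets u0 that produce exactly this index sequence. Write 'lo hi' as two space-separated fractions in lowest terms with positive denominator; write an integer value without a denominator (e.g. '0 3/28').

C = [8/31, 13/31, 22/31, 22/31, 1]
j=0 picked index 0: u0 ∈ [0, 8/31)
j=1 picked index 0: u0 ∈ [-1/5, 9/155)
j=2 picked index 1: u0 ∈ [-22/155, 3/155)
j=3 picked index 2: u0 ∈ [-28/155, 17/155)
j=4 picked index 4: u0 ∈ [-14/155, 1/5)
intersection: [0, 3/155)

0 3/155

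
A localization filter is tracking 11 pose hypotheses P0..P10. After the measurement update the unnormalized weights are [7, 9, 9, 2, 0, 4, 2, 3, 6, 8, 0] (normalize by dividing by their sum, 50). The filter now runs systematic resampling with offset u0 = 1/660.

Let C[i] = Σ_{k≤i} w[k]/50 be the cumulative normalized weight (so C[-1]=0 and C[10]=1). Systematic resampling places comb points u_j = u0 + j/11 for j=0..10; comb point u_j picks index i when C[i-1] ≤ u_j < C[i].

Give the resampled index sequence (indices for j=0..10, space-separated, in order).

C = [7/50, 8/25, 1/2, 27/50, 27/50, 31/50, 33/50, 18/25, 21/25, 1, 1]
j=0: u_0=1/660 ∈ [0, 7/50) → index 0
j=1: u_1=61/660 ∈ [0, 7/50) → index 0
j=2: u_2=11/60 ∈ [7/50, 8/25) → index 1
j=3: u_3=181/660 ∈ [7/50, 8/25) → index 1
j=4: u_4=241/660 ∈ [8/25, 1/2) → index 2
j=5: u_5=301/660 ∈ [8/25, 1/2) → index 2
j=6: u_6=361/660 ∈ [27/50, 31/50) → index 5
j=7: u_7=421/660 ∈ [31/50, 33/50) → index 6
j=8: u_8=481/660 ∈ [18/25, 21/25) → index 8
j=9: u_9=541/660 ∈ [18/25, 21/25) → index 8
j=10: u_10=601/660 ∈ [21/25, 1) → index 9

0 0 1 1 2 2 5 6 8 8 9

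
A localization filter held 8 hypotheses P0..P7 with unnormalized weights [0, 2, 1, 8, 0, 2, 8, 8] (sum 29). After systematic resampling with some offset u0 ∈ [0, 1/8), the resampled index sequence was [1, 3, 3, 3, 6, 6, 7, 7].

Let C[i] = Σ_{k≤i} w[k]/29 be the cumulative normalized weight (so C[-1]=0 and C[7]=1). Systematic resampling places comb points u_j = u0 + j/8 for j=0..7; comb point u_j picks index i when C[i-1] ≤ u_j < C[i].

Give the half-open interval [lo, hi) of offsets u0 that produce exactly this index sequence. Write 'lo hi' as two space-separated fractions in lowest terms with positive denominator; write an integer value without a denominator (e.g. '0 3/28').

0 1/232

C = [0, 2/29, 3/29, 11/29, 11/29, 13/29, 21/29, 1]
j=0 picked index 1: u0 ∈ [0, 2/29)
j=1 picked index 3: u0 ∈ [-5/232, 59/232)
j=2 picked index 3: u0 ∈ [-17/116, 15/116)
j=3 picked index 3: u0 ∈ [-63/232, 1/232)
j=4 picked index 6: u0 ∈ [-3/58, 13/58)
j=5 picked index 6: u0 ∈ [-41/232, 23/232)
j=6 picked index 7: u0 ∈ [-3/116, 1/4)
j=7 picked index 7: u0 ∈ [-35/232, 1/8)
intersection: [0, 1/232)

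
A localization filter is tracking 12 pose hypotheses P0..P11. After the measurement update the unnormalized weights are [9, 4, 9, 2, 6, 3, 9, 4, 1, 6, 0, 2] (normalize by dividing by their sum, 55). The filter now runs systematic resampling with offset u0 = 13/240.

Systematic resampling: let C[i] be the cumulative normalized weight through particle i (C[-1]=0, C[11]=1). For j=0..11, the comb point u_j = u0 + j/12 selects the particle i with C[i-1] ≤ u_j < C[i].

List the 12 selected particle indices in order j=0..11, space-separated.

0 0 1 2 2 4 5 6 6 7 9 11

C = [9/55, 13/55, 2/5, 24/55, 6/11, 3/5, 42/55, 46/55, 47/55, 53/55, 53/55, 1]
j=0: u_0=13/240 ∈ [0, 9/55) → index 0
j=1: u_1=11/80 ∈ [0, 9/55) → index 0
j=2: u_2=53/240 ∈ [9/55, 13/55) → index 1
j=3: u_3=73/240 ∈ [13/55, 2/5) → index 2
j=4: u_4=31/80 ∈ [13/55, 2/5) → index 2
j=5: u_5=113/240 ∈ [24/55, 6/11) → index 4
j=6: u_6=133/240 ∈ [6/11, 3/5) → index 5
j=7: u_7=51/80 ∈ [3/5, 42/55) → index 6
j=8: u_8=173/240 ∈ [3/5, 42/55) → index 6
j=9: u_9=193/240 ∈ [42/55, 46/55) → index 7
j=10: u_10=71/80 ∈ [47/55, 53/55) → index 9
j=11: u_11=233/240 ∈ [53/55, 1) → index 11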